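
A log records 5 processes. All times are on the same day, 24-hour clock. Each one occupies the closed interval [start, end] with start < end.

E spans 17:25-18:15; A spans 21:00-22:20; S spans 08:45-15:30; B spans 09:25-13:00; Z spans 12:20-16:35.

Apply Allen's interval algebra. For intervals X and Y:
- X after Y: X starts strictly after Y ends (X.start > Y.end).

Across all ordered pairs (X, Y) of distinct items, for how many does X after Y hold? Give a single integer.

7

Checking all 20 ordered pairs for relation 'after'; matching pairs in alphabetical order:
(A, B): A after B ✓
(A, E): A after E ✓
(A, S): A after S ✓
(A, Z): A after Z ✓
(E, B): E after B ✓
(E, S): E after S ✓
(E, Z): E after Z ✓
Count: 7.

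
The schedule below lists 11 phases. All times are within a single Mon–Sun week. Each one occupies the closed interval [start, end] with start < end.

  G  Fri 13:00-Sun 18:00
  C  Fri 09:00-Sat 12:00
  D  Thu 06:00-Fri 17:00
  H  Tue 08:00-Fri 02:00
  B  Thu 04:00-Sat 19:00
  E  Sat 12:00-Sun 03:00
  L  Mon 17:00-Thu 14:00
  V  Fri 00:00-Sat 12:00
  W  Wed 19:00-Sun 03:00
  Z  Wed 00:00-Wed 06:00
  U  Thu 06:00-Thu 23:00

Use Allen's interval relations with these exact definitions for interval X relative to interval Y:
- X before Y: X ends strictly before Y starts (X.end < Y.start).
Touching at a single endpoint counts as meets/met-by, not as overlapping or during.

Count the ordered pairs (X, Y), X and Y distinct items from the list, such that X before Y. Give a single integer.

20

Checking all 110 ordered pairs for relation 'before'; matching pairs in alphabetical order:
(D, E): D before E ✓
(H, C): H before C ✓
(H, E): H before E ✓
(H, G): H before G ✓
(L, C): L before C ✓
(L, E): L before E ✓
(L, G): L before G ✓
(L, V): L before V ✓
(U, C): U before C ✓
(U, E): U before E ✓
(U, G): U before G ✓
(U, V): U before V ✓
(Z, B): Z before B ✓
(Z, C): Z before C ✓
(Z, D): Z before D ✓
(Z, E): Z before E ✓
(Z, G): Z before G ✓
(Z, U): Z before U ✓
(Z, V): Z before V ✓
(Z, W): Z before W ✓
Count: 20.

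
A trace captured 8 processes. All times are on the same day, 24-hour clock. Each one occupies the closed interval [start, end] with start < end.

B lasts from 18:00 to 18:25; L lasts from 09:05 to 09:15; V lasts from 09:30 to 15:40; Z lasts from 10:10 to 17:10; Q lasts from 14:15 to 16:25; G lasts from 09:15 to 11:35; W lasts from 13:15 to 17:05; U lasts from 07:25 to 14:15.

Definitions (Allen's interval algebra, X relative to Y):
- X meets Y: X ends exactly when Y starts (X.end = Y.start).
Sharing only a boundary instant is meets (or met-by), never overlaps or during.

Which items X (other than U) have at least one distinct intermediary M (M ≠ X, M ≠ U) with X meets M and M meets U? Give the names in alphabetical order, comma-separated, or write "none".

none

Target U = [07:25, 14:15].
Intermediaries M with M meets U: none.
Union: none.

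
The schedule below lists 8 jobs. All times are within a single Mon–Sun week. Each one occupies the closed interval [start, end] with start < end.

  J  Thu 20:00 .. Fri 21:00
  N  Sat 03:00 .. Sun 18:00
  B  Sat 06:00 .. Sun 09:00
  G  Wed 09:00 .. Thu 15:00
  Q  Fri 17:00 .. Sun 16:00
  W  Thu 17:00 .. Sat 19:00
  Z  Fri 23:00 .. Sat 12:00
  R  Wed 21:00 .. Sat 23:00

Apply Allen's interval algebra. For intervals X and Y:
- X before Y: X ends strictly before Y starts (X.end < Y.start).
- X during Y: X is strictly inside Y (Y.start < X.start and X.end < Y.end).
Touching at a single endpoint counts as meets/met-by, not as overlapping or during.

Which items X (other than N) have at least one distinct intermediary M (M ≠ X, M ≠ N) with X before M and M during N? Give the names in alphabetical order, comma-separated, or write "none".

G, J

Target N = [Sat 03:00, Sun 18:00].
Intermediaries M with M during N: B.
Via B — items with X before B: G, J.
Union: G, J.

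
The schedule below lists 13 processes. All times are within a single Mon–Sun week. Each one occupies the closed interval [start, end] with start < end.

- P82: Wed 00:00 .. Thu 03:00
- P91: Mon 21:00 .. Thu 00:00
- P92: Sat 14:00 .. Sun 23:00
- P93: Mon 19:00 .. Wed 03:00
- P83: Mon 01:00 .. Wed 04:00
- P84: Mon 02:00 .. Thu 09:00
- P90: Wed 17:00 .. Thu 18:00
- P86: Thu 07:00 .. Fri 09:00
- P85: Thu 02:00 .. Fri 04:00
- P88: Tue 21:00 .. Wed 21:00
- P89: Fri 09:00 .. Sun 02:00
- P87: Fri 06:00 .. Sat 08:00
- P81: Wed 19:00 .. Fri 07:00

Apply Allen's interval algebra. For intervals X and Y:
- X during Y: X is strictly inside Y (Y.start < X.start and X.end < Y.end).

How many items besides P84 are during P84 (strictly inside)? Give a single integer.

4

Target P84 = [Mon 02:00, Thu 09:00].
P81 [Wed 19:00, Fri 07:00] → overlapped-by → no.
P82 [Wed 00:00, Thu 03:00] → during → counts.
P83 [Mon 01:00, Wed 04:00] → overlaps → no.
P85 [Thu 02:00, Fri 04:00] → overlapped-by → no.
P86 [Thu 07:00, Fri 09:00] → overlapped-by → no.
P87 [Fri 06:00, Sat 08:00] → after → no.
P88 [Tue 21:00, Wed 21:00] → during → counts.
P89 [Fri 09:00, Sun 02:00] → after → no.
P90 [Wed 17:00, Thu 18:00] → overlapped-by → no.
P91 [Mon 21:00, Thu 00:00] → during → counts.
P92 [Sat 14:00, Sun 23:00] → after → no.
P93 [Mon 19:00, Wed 03:00] → during → counts.
Total: 4.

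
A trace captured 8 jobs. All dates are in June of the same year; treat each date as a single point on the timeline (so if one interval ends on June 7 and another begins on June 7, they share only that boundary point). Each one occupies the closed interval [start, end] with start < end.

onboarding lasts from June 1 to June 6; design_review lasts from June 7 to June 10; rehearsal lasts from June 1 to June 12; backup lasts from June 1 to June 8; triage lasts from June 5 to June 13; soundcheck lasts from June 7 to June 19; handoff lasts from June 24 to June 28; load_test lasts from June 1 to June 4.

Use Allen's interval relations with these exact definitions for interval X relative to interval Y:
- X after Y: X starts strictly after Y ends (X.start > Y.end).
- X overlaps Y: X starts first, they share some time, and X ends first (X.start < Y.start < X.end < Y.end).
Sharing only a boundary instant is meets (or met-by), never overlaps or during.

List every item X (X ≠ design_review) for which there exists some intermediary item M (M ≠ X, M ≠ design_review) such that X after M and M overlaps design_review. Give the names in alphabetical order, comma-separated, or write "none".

Target design_review = [June 7, June 10].
Intermediaries M with M overlaps design_review: backup.
Via backup — items with X after backup: handoff.
Union: handoff.

handoff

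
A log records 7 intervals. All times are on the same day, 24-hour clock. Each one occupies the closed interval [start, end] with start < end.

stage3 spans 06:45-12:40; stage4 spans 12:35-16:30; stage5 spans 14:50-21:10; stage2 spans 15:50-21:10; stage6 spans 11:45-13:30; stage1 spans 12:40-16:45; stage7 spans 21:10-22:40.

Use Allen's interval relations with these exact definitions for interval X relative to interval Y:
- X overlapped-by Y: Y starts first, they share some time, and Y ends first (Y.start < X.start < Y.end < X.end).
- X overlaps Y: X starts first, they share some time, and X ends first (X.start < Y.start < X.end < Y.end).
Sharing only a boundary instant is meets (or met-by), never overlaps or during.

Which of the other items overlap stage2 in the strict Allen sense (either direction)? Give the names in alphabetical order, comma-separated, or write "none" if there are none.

stage1, stage4

Target stage2 = [15:50, 21:10].
stage1 [12:40, 16:45] → overlaps → yes.
stage3 [06:45, 12:40] → before → no.
stage4 [12:35, 16:30] → overlaps → yes.
stage5 [14:50, 21:10] → finished-by → no.
stage6 [11:45, 13:30] → before → no.
stage7 [21:10, 22:40] → met-by → no.
Result: stage1, stage4.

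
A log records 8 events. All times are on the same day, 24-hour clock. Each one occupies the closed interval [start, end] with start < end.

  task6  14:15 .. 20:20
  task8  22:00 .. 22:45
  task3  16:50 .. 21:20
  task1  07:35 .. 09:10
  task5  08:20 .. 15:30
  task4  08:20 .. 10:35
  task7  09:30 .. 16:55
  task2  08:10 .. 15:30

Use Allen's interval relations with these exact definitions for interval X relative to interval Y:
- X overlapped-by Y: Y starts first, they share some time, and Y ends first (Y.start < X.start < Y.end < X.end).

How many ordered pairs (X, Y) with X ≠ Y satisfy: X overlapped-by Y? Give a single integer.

11

Checking all 56 ordered pairs for relation 'overlapped-by'; matching pairs in alphabetical order:
(task2, task1): task2 overlapped-by task1 ✓
(task3, task6): task3 overlapped-by task6 ✓
(task3, task7): task3 overlapped-by task7 ✓
(task4, task1): task4 overlapped-by task1 ✓
(task5, task1): task5 overlapped-by task1 ✓
(task6, task2): task6 overlapped-by task2 ✓
(task6, task5): task6 overlapped-by task5 ✓
(task6, task7): task6 overlapped-by task7 ✓
(task7, task2): task7 overlapped-by task2 ✓
(task7, task4): task7 overlapped-by task4 ✓
(task7, task5): task7 overlapped-by task5 ✓
Count: 11.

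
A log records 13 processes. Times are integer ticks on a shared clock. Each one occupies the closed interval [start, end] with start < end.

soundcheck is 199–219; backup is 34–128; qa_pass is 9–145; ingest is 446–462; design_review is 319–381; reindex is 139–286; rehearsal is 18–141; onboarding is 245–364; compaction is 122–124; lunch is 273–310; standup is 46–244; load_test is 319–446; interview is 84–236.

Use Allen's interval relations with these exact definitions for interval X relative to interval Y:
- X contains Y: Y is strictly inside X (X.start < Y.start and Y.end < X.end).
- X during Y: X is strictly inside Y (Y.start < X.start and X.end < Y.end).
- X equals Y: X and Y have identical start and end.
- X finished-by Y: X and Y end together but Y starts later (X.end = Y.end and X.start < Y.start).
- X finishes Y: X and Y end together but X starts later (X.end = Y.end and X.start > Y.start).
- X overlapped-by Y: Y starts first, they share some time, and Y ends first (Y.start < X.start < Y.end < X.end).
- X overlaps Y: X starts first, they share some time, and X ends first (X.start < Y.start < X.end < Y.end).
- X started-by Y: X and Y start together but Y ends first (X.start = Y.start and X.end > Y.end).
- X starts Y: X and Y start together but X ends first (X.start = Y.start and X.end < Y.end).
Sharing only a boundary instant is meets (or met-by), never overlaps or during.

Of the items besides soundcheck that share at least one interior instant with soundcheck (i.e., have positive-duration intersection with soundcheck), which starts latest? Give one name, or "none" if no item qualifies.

reindex

Target soundcheck = [199, 219].
backup [34, 128] → before → excluded.
compaction [122, 124] → before → excluded.
design_review [319, 381] → after → excluded.
ingest [446, 462] → after → excluded.
interview [84, 236] → contains → candidate.
load_test [319, 446] → after → excluded.
lunch [273, 310] → after → excluded.
onboarding [245, 364] → after → excluded.
qa_pass [9, 145] → before → excluded.
rehearsal [18, 141] → before → excluded.
reindex [139, 286] → contains → candidate.
standup [46, 244] → contains → candidate.
Among candidates, latest start is 139 → reindex.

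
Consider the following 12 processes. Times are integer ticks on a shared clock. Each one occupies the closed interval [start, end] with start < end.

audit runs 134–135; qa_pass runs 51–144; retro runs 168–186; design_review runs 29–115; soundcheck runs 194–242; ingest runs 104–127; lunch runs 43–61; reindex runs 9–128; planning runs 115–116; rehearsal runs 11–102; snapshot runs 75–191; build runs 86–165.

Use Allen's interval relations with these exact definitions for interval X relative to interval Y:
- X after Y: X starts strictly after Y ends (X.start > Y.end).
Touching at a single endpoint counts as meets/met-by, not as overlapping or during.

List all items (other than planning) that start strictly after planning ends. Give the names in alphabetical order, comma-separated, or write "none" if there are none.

Target planning = [115, 116].
audit [134, 135] → after → yes.
build [86, 165] → contains → no.
design_review [29, 115] → meets → no.
ingest [104, 127] → contains → no.
lunch [43, 61] → before → no.
qa_pass [51, 144] → contains → no.
rehearsal [11, 102] → before → no.
reindex [9, 128] → contains → no.
retro [168, 186] → after → yes.
snapshot [75, 191] → contains → no.
soundcheck [194, 242] → after → yes.
Result: audit, retro, soundcheck.

audit, retro, soundcheck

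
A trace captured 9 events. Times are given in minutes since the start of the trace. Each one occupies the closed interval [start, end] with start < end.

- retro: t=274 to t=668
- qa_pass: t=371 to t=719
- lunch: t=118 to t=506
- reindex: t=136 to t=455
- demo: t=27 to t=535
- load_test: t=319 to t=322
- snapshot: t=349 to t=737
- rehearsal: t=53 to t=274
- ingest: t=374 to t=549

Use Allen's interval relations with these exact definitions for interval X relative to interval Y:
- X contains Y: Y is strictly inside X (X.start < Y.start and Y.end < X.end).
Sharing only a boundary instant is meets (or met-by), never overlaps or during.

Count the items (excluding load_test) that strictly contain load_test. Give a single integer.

4

Target load_test = [t=319, t=322].
demo [t=27, t=535] → contains → counts.
ingest [t=374, t=549] → after → no.
lunch [t=118, t=506] → contains → counts.
qa_pass [t=371, t=719] → after → no.
rehearsal [t=53, t=274] → before → no.
reindex [t=136, t=455] → contains → counts.
retro [t=274, t=668] → contains → counts.
snapshot [t=349, t=737] → after → no.
Total: 4.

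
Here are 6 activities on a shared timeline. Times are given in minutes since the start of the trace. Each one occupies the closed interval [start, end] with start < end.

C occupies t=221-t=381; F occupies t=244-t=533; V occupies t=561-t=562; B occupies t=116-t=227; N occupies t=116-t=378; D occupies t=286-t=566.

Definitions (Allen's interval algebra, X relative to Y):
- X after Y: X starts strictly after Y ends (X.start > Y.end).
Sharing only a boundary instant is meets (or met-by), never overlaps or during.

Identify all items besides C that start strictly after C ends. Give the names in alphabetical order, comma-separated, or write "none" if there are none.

V

Target C = [t=221, t=381].
B [t=116, t=227] → overlaps → no.
D [t=286, t=566] → overlapped-by → no.
F [t=244, t=533] → overlapped-by → no.
N [t=116, t=378] → overlaps → no.
V [t=561, t=562] → after → yes.
Result: V.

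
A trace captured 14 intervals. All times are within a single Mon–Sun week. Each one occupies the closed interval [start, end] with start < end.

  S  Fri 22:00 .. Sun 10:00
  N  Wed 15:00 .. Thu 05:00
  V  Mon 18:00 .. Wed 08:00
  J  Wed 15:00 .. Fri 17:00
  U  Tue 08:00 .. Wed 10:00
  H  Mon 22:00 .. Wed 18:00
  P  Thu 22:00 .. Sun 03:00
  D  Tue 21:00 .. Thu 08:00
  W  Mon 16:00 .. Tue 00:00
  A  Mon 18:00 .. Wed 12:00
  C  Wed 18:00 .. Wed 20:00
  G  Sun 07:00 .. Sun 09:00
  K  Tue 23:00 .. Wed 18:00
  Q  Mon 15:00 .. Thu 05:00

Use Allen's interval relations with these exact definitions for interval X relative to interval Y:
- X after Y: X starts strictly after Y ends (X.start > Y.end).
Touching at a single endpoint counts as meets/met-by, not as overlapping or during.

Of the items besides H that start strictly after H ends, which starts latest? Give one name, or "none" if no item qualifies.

G

Target H = [Mon 22:00, Wed 18:00].
A [Mon 18:00, Wed 12:00] → overlaps → excluded.
C [Wed 18:00, Wed 20:00] → met-by → excluded.
D [Tue 21:00, Thu 08:00] → overlapped-by → excluded.
G [Sun 07:00, Sun 09:00] → after → candidate.
J [Wed 15:00, Fri 17:00] → overlapped-by → excluded.
K [Tue 23:00, Wed 18:00] → finishes → excluded.
N [Wed 15:00, Thu 05:00] → overlapped-by → excluded.
P [Thu 22:00, Sun 03:00] → after → candidate.
Q [Mon 15:00, Thu 05:00] → contains → excluded.
S [Fri 22:00, Sun 10:00] → after → candidate.
U [Tue 08:00, Wed 10:00] → during → excluded.
V [Mon 18:00, Wed 08:00] → overlaps → excluded.
W [Mon 16:00, Tue 00:00] → overlaps → excluded.
Among candidates, latest start is Sun 07:00 → G.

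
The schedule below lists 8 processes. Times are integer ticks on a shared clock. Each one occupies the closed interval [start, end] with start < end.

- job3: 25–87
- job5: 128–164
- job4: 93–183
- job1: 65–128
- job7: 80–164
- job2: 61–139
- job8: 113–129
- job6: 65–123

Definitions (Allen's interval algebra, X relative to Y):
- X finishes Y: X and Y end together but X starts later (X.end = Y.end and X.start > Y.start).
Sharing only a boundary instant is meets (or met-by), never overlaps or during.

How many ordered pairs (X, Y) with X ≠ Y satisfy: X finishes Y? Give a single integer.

Checking all 56 ordered pairs for relation 'finishes'; matching pairs in alphabetical order:
(job5, job7): job5 finishes job7 ✓
Count: 1.

1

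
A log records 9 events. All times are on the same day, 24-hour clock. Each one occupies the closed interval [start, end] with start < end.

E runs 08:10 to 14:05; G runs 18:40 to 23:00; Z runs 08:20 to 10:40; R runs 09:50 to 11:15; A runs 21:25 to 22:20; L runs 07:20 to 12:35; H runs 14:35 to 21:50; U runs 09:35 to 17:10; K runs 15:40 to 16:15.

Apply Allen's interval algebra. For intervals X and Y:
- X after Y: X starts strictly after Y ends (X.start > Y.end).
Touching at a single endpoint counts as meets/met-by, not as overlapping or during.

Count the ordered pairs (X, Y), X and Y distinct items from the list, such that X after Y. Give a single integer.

20

Checking all 72 ordered pairs for relation 'after'; matching pairs in alphabetical order:
(A, E): A after E ✓
(A, K): A after K ✓
(A, L): A after L ✓
(A, R): A after R ✓
(A, U): A after U ✓
(A, Z): A after Z ✓
(G, E): G after E ✓
(G, K): G after K ✓
(G, L): G after L ✓
(G, R): G after R ✓
(G, U): G after U ✓
(G, Z): G after Z ✓
(H, E): H after E ✓
(H, L): H after L ✓
(H, R): H after R ✓
(H, Z): H after Z ✓
(K, E): K after E ✓
(K, L): K after L ✓
(K, R): K after R ✓
(K, Z): K after Z ✓
Count: 20.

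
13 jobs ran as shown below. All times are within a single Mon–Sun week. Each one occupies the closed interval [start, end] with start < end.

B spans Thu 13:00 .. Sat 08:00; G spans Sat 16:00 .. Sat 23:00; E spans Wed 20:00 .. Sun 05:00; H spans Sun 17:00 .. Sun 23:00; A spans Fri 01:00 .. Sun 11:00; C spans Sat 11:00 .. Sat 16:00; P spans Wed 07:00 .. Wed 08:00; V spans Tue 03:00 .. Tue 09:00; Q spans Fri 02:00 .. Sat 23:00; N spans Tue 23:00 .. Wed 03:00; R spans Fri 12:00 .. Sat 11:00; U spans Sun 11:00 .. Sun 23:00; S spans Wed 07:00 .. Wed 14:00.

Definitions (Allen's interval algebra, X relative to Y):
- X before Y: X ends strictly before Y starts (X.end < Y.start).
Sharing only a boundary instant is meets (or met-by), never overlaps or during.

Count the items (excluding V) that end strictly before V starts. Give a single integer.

Target V = [Tue 03:00, Tue 09:00].
A [Fri 01:00, Sun 11:00] → after → no.
B [Thu 13:00, Sat 08:00] → after → no.
C [Sat 11:00, Sat 16:00] → after → no.
E [Wed 20:00, Sun 05:00] → after → no.
G [Sat 16:00, Sat 23:00] → after → no.
H [Sun 17:00, Sun 23:00] → after → no.
N [Tue 23:00, Wed 03:00] → after → no.
P [Wed 07:00, Wed 08:00] → after → no.
Q [Fri 02:00, Sat 23:00] → after → no.
R [Fri 12:00, Sat 11:00] → after → no.
S [Wed 07:00, Wed 14:00] → after → no.
U [Sun 11:00, Sun 23:00] → after → no.
Total: 0.

0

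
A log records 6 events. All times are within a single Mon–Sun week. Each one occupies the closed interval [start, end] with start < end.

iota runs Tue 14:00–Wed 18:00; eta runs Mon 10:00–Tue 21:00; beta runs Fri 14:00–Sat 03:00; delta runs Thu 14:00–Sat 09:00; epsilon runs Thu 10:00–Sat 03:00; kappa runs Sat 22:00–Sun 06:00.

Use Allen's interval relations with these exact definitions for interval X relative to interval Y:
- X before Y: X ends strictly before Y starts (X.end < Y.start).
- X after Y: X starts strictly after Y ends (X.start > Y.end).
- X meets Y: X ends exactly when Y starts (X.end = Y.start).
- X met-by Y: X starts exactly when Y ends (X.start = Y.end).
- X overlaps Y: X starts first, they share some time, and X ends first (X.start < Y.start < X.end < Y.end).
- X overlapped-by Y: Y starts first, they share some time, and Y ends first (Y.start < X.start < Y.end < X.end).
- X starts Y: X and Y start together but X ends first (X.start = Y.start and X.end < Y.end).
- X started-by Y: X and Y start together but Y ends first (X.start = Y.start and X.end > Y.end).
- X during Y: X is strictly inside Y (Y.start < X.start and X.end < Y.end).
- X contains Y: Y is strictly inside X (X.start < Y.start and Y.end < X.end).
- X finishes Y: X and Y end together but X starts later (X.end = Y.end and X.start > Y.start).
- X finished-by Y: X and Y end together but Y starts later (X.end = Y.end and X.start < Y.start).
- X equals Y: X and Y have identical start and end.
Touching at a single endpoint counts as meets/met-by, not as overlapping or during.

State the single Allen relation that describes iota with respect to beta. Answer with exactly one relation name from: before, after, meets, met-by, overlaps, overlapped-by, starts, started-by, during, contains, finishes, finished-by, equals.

iota = [Tue 14:00, Wed 18:00]; beta = [Fri 14:00, Sat 03:00].
Compare endpoints: iota.start < beta.start, iota.start < beta.end, iota.end < beta.start, iota.end < beta.end.
That pattern is 'before'.

before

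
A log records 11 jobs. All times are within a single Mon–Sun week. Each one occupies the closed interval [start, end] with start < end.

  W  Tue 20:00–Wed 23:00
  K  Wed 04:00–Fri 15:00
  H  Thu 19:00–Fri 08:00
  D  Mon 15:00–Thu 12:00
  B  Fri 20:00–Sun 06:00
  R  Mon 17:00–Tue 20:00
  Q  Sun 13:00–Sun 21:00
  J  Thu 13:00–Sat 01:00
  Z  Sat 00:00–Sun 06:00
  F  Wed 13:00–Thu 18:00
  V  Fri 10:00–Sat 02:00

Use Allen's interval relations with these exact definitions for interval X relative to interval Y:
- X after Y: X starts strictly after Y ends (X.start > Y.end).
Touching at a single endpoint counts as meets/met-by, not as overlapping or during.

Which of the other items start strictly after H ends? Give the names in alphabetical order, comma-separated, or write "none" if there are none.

B, Q, V, Z

Target H = [Thu 19:00, Fri 08:00].
B [Fri 20:00, Sun 06:00] → after → yes.
D [Mon 15:00, Thu 12:00] → before → no.
F [Wed 13:00, Thu 18:00] → before → no.
J [Thu 13:00, Sat 01:00] → contains → no.
K [Wed 04:00, Fri 15:00] → contains → no.
Q [Sun 13:00, Sun 21:00] → after → yes.
R [Mon 17:00, Tue 20:00] → before → no.
V [Fri 10:00, Sat 02:00] → after → yes.
W [Tue 20:00, Wed 23:00] → before → no.
Z [Sat 00:00, Sun 06:00] → after → yes.
Result: B, Q, V, Z.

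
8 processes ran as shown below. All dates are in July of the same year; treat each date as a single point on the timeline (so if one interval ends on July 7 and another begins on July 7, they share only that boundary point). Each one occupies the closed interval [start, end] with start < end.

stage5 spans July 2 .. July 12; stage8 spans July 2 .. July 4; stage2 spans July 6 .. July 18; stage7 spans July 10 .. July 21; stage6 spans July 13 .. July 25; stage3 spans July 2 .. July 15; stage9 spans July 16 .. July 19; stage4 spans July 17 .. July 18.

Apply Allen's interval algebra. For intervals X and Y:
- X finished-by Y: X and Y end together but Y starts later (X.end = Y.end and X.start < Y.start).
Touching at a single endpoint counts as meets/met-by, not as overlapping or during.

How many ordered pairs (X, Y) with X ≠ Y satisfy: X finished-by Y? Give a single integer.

1

Checking all 56 ordered pairs for relation 'finished-by'; matching pairs in alphabetical order:
(stage2, stage4): stage2 finished-by stage4 ✓
Count: 1.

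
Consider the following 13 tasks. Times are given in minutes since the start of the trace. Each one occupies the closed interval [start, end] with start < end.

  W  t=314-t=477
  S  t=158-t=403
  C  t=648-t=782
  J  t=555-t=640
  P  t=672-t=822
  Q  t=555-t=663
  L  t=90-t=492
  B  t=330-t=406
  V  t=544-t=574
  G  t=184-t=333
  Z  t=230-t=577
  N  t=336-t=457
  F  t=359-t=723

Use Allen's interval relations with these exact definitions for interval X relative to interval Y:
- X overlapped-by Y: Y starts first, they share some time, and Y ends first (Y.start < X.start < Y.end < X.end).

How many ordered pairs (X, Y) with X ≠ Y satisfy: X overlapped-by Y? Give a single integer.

Checking all 156 ordered pairs for relation 'overlapped-by'; matching pairs in alphabetical order:
(B, G): B overlapped-by G ✓
(B, S): B overlapped-by S ✓
(C, F): C overlapped-by F ✓
(C, Q): C overlapped-by Q ✓
(F, B): F overlapped-by B ✓
(F, L): F overlapped-by L ✓
(F, N): F overlapped-by N ✓
(F, S): F overlapped-by S ✓
(F, W): F overlapped-by W ✓
(F, Z): F overlapped-by Z ✓
(J, V): J overlapped-by V ✓
(J, Z): J overlapped-by Z ✓
(N, B): N overlapped-by B ✓
(N, S): N overlapped-by S ✓
(P, C): P overlapped-by C ✓
(P, F): P overlapped-by F ✓
(Q, V): Q overlapped-by V ✓
(Q, Z): Q overlapped-by Z ✓
(W, G): W overlapped-by G ✓
(W, S): W overlapped-by S ✓
(Z, G): Z overlapped-by G ✓
(Z, L): Z overlapped-by L ✓
(Z, S): Z overlapped-by S ✓
Count: 23.

23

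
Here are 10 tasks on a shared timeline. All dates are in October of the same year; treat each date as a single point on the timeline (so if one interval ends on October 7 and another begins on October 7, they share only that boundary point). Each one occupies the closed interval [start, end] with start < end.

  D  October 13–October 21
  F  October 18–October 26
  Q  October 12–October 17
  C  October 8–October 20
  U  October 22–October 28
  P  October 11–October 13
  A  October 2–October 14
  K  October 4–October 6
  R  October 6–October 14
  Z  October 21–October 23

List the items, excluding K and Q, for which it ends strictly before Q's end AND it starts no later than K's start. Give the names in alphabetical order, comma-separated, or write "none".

Conditions: its end is strictly before Q's end (X.end < October 17) AND its start is no later than K's start (X.start <= October 4).
A: end October 14 < October 17? ✓; start October 2 <= October 4? ✓ → yes.
C: end October 20 < October 17? ✗; start October 8 <= October 4? ✗ → no.
D: end October 21 < October 17? ✗; start October 13 <= October 4? ✗ → no.
F: end October 26 < October 17? ✗; start October 18 <= October 4? ✗ → no.
P: end October 13 < October 17? ✓; start October 11 <= October 4? ✗ → no.
R: end October 14 < October 17? ✓; start October 6 <= October 4? ✗ → no.
U: end October 28 < October 17? ✗; start October 22 <= October 4? ✗ → no.
Z: end October 23 < October 17? ✗; start October 21 <= October 4? ✗ → no.
Result: A.

A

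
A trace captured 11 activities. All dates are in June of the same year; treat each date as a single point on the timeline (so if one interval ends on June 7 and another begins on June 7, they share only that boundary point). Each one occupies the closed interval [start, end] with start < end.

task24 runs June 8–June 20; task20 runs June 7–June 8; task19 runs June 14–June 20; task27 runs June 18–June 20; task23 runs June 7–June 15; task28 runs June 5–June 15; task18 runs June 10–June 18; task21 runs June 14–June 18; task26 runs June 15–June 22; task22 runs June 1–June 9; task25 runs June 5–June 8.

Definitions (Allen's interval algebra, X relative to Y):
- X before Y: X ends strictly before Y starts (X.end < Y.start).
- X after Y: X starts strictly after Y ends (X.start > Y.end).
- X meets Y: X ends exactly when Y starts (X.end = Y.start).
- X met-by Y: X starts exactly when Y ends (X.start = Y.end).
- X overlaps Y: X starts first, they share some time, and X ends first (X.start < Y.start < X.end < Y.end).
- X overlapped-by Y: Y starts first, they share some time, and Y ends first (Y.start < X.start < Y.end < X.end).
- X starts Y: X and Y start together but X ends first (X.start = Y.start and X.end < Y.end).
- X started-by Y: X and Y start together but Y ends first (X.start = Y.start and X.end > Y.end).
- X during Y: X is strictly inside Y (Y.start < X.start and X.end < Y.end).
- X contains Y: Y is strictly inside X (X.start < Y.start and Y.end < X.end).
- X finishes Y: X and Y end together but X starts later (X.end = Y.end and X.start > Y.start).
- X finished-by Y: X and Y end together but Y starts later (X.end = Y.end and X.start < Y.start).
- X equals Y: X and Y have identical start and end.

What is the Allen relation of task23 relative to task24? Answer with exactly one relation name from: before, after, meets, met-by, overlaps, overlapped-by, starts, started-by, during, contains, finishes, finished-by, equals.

overlaps

task23 = [June 7, June 15]; task24 = [June 8, June 20].
Compare endpoints: task23.start < task24.start, task23.start < task24.end, task23.end > task24.start, task23.end < task24.end.
That pattern is 'overlaps'.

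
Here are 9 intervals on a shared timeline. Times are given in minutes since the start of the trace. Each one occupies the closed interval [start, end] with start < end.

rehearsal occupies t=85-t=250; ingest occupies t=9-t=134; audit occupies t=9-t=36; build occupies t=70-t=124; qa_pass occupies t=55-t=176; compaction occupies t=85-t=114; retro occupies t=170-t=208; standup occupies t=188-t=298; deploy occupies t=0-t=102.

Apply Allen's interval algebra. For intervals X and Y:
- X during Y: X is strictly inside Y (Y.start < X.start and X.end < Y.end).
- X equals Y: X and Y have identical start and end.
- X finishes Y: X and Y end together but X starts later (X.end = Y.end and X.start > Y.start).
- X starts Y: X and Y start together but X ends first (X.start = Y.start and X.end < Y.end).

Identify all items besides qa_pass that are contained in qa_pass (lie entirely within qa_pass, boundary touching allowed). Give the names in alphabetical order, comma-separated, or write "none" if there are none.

Target qa_pass = [t=55, t=176].
audit [t=9, t=36] → before → no.
build [t=70, t=124] → during → yes.
compaction [t=85, t=114] → during → yes.
deploy [t=0, t=102] → overlaps → no.
ingest [t=9, t=134] → overlaps → no.
rehearsal [t=85, t=250] → overlapped-by → no.
retro [t=170, t=208] → overlapped-by → no.
standup [t=188, t=298] → after → no.
Result: build, compaction.

build, compaction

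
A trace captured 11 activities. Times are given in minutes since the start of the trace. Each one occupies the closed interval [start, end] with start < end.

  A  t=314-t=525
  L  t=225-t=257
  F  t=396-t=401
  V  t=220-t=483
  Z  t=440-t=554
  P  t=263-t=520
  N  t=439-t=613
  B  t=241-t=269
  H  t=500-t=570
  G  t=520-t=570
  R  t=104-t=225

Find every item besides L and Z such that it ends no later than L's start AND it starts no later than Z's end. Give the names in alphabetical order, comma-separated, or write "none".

Conditions: its end is no later than L's start (X.end <= t=225) AND its start is no later than Z's end (X.start <= t=554).
A: end t=525 <= t=225? ✗; start t=314 <= t=554? ✓ → no.
B: end t=269 <= t=225? ✗; start t=241 <= t=554? ✓ → no.
F: end t=401 <= t=225? ✗; start t=396 <= t=554? ✓ → no.
G: end t=570 <= t=225? ✗; start t=520 <= t=554? ✓ → no.
H: end t=570 <= t=225? ✗; start t=500 <= t=554? ✓ → no.
N: end t=613 <= t=225? ✗; start t=439 <= t=554? ✓ → no.
P: end t=520 <= t=225? ✗; start t=263 <= t=554? ✓ → no.
R: end t=225 <= t=225? ✓; start t=104 <= t=554? ✓ → yes.
V: end t=483 <= t=225? ✗; start t=220 <= t=554? ✓ → no.
Result: R.

R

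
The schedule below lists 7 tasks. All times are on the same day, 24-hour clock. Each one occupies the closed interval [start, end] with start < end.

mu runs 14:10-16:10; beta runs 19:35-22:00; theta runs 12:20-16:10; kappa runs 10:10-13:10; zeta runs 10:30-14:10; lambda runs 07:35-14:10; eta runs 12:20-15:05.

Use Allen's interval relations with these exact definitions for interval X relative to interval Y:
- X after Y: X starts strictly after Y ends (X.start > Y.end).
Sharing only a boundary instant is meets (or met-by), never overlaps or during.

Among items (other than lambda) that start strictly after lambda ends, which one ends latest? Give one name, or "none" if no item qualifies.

beta

Target lambda = [07:35, 14:10].
beta [19:35, 22:00] → after → candidate.
eta [12:20, 15:05] → overlapped-by → excluded.
kappa [10:10, 13:10] → during → excluded.
mu [14:10, 16:10] → met-by → excluded.
theta [12:20, 16:10] → overlapped-by → excluded.
zeta [10:30, 14:10] → finishes → excluded.
Among candidates, latest end is 22:00 → beta.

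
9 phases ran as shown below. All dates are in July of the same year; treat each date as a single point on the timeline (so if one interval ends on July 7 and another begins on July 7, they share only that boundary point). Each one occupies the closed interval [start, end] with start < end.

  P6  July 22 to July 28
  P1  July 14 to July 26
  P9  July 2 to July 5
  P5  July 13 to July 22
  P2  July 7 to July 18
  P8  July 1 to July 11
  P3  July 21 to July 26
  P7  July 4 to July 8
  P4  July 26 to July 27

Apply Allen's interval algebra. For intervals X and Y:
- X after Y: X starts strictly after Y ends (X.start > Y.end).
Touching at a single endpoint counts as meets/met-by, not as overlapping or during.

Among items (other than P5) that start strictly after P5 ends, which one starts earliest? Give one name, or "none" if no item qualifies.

Target P5 = [July 13, July 22].
P1 [July 14, July 26] → overlapped-by → excluded.
P2 [July 7, July 18] → overlaps → excluded.
P3 [July 21, July 26] → overlapped-by → excluded.
P4 [July 26, July 27] → after → candidate.
P6 [July 22, July 28] → met-by → excluded.
P7 [July 4, July 8] → before → excluded.
P8 [July 1, July 11] → before → excluded.
P9 [July 2, July 5] → before → excluded.
Among candidates, earliest start is July 26 → P4.

P4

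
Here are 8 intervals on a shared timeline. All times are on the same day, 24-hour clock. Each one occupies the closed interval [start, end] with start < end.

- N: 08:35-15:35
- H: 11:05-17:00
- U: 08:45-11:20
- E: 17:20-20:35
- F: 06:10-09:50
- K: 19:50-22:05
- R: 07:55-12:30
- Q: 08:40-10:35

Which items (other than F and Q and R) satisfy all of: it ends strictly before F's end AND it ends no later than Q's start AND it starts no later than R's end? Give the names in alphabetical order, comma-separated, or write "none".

none

Conditions: its end is strictly before F's end (X.end < 09:50) AND its end is no later than Q's start (X.end <= 08:40) AND its start is no later than R's end (X.start <= 12:30).
E: end 20:35 < 09:50? ✗; end 20:35 <= 08:40? ✗; start 17:20 <= 12:30? ✗ → no.
H: end 17:00 < 09:50? ✗; end 17:00 <= 08:40? ✗; start 11:05 <= 12:30? ✓ → no.
K: end 22:05 < 09:50? ✗; end 22:05 <= 08:40? ✗; start 19:50 <= 12:30? ✗ → no.
N: end 15:35 < 09:50? ✗; end 15:35 <= 08:40? ✗; start 08:35 <= 12:30? ✓ → no.
U: end 11:20 < 09:50? ✗; end 11:20 <= 08:40? ✗; start 08:45 <= 12:30? ✓ → no.
Result: none.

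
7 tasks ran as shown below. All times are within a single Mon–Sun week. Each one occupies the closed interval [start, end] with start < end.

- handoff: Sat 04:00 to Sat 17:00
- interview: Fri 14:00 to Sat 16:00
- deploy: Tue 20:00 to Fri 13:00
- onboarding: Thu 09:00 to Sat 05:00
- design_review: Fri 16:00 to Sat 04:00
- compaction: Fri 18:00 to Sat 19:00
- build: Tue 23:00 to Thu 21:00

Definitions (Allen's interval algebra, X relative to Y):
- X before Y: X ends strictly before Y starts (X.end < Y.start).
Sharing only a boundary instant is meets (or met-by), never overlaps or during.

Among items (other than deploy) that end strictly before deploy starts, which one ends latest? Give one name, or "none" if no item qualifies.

Target deploy = [Tue 20:00, Fri 13:00].
build [Tue 23:00, Thu 21:00] → during → excluded.
compaction [Fri 18:00, Sat 19:00] → after → excluded.
design_review [Fri 16:00, Sat 04:00] → after → excluded.
handoff [Sat 04:00, Sat 17:00] → after → excluded.
interview [Fri 14:00, Sat 16:00] → after → excluded.
onboarding [Thu 09:00, Sat 05:00] → overlapped-by → excluded.
No candidates → none.

none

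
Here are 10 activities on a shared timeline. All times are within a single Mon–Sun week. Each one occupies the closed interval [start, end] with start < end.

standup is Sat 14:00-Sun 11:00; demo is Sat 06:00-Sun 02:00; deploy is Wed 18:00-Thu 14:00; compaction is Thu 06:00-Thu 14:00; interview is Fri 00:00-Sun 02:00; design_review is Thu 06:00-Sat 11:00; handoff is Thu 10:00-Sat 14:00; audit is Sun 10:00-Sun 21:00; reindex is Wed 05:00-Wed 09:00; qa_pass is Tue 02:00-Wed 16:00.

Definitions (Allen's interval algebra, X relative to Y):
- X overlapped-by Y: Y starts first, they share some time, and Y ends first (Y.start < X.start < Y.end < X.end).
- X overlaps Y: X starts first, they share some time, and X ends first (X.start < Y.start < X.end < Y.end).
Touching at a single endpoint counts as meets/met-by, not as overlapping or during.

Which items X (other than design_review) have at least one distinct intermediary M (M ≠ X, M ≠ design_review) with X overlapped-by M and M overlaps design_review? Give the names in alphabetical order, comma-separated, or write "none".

Target design_review = [Thu 06:00, Sat 11:00].
Intermediaries M with M overlaps design_review: deploy.
Via deploy — items with X overlapped-by deploy: handoff.
Union: handoff.

handoff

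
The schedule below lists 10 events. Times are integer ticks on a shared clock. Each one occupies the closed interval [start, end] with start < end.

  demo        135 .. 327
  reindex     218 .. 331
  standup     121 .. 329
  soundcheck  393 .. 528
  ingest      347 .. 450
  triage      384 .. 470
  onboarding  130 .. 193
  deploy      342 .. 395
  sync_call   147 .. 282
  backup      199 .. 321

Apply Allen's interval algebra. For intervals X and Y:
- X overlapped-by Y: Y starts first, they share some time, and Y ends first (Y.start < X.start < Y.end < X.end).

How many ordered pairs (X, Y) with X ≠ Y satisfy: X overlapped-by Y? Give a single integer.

13

Checking all 90 ordered pairs for relation 'overlapped-by'; matching pairs in alphabetical order:
(backup, sync_call): backup overlapped-by sync_call ✓
(demo, onboarding): demo overlapped-by onboarding ✓
(ingest, deploy): ingest overlapped-by deploy ✓
(reindex, backup): reindex overlapped-by backup ✓
(reindex, demo): reindex overlapped-by demo ✓
(reindex, standup): reindex overlapped-by standup ✓
(reindex, sync_call): reindex overlapped-by sync_call ✓
(soundcheck, deploy): soundcheck overlapped-by deploy ✓
(soundcheck, ingest): soundcheck overlapped-by ingest ✓
(soundcheck, triage): soundcheck overlapped-by triage ✓
(sync_call, onboarding): sync_call overlapped-by onboarding ✓
(triage, deploy): triage overlapped-by deploy ✓
(triage, ingest): triage overlapped-by ingest ✓
Count: 13.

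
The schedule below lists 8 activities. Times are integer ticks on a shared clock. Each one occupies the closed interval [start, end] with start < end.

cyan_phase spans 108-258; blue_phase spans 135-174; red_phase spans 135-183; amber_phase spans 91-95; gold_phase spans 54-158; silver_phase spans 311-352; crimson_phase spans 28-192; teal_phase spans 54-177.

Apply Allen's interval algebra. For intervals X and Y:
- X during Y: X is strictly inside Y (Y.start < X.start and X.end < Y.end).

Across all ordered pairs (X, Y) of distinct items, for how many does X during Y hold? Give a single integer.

Checking all 56 ordered pairs for relation 'during'; matching pairs in alphabetical order:
(amber_phase, crimson_phase): amber_phase during crimson_phase ✓
(amber_phase, gold_phase): amber_phase during gold_phase ✓
(amber_phase, teal_phase): amber_phase during teal_phase ✓
(blue_phase, crimson_phase): blue_phase during crimson_phase ✓
(blue_phase, cyan_phase): blue_phase during cyan_phase ✓
(blue_phase, teal_phase): blue_phase during teal_phase ✓
(gold_phase, crimson_phase): gold_phase during crimson_phase ✓
(red_phase, crimson_phase): red_phase during crimson_phase ✓
(red_phase, cyan_phase): red_phase during cyan_phase ✓
(teal_phase, crimson_phase): teal_phase during crimson_phase ✓
Count: 10.

10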